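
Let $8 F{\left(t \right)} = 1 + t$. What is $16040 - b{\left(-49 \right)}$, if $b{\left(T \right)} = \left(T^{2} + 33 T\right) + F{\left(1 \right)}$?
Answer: $\frac{61023}{4} \approx 15256.0$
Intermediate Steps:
$F{\left(t \right)} = \frac{1}{8} + \frac{t}{8}$ ($F{\left(t \right)} = \frac{1 + t}{8} = \frac{1}{8} + \frac{t}{8}$)
$b{\left(T \right)} = \frac{1}{4} + T^{2} + 33 T$ ($b{\left(T \right)} = \left(T^{2} + 33 T\right) + \left(\frac{1}{8} + \frac{1}{8} \cdot 1\right) = \left(T^{2} + 33 T\right) + \left(\frac{1}{8} + \frac{1}{8}\right) = \left(T^{2} + 33 T\right) + \frac{1}{4} = \frac{1}{4} + T^{2} + 33 T$)
$16040 - b{\left(-49 \right)} = 16040 - \left(\frac{1}{4} + \left(-49\right)^{2} + 33 \left(-49\right)\right) = 16040 - \left(\frac{1}{4} + 2401 - 1617\right) = 16040 - \frac{3137}{4} = \frac{61023}{4}$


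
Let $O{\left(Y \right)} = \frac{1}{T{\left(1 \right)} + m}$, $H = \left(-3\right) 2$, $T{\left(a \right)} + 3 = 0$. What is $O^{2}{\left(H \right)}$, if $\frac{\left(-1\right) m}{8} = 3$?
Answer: $\frac{1}{729} \approx 0.0013717$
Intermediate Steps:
$m = -24$ ($m = \left(-8\right) 3 = -24$)
$T{\left(a \right)} = -3$ ($T{\left(a \right)} = -3 + 0 = -3$)
$H = -6$
$O{\left(Y \right)} = - \frac{1}{27}$ ($O{\left(Y \right)} = \frac{1}{-3 - 24} = \frac{1}{-27} = - \frac{1}{27}$)
$O^{2}{\left(H \right)} = \left(- \frac{1}{27}\right)^{2} = \frac{1}{729}$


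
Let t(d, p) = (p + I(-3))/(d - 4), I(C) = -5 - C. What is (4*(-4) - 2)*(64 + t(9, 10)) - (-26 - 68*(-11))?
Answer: -9514/5 ≈ -1902.8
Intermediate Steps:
t(d, p) = (-2 + p)/(-4 + d) (t(d, p) = (p + (-5 - 1*(-3)))/(d - 4) = (p + (-5 + 3))/(-4 + d) = (p - 2)/(-4 + d) = (-2 + p)/(-4 + d))
(4*(-4) - 2)*(64 + t(9, 10)) - (-26 - 68*(-11)) = (4*(-4) - 2)*(64 + (-2 + 10)/(-4 + 9)) - (-26 - 68*(-11)) = (-16 - 2)*(64 + 8/5) - (-26 + 748) = -18*(64 + (1/5)*8) - 1*722 = -18*(64 + 8/5) - 722 = -18*328/5 - 722 = -5904/5 - 722 = -9514/5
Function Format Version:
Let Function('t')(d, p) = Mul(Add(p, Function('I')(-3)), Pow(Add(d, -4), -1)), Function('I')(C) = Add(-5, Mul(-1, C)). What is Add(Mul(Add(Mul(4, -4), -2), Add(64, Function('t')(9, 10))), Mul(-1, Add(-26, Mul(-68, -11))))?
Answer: Rational(-9514, 5) ≈ -1902.8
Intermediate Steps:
Function('t')(d, p) = Mul(Pow(Add(-4, d), -1), Add(-2, p)) (Function('t')(d, p) = Mul(Add(p, Add(-5, Mul(-1, -3))), Pow(Add(d, -4), -1)) = Mul(Add(p, Add(-5, 3)), Pow(Add(-4, d), -1)) = Mul(Add(p, -2), Pow(Add(-4, d), -1)) = Mul(Add(-2, p), Pow(Add(-4, d), -1)) = Mul(Pow(Add(-4, d), -1), Add(-2, p)))
Add(Mul(Add(Mul(4, -4), -2), Add(64, Function('t')(9, 10))), Mul(-1, Add(-26, Mul(-68, -11)))) = Add(Mul(Add(Mul(4, -4), -2), Add(64, Mul(Pow(Add(-4, 9), -1), Add(-2, 10)))), Mul(-1, Add(-26, Mul(-68, -11)))) = Add(Mul(Add(-16, -2), Add(64, Mul(Pow(5, -1), 8))), Mul(-1, Add(-26, 748))) = Add(Mul(-18, Add(64, Mul(Rational(1, 5), 8))), Mul(-1, 722)) = Add(Mul(-18, Add(64, Rational(8, 5))), -722) = Add(Mul(-18, Rational(328, 5)), -722) = Add(Rational(-5904, 5), -722) = Rational(-9514, 5)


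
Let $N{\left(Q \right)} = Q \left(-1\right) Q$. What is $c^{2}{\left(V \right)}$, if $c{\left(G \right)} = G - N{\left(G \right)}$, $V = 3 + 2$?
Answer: $900$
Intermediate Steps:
$V = 5$
$N{\left(Q \right)} = - Q^{2}$ ($N{\left(Q \right)} = - Q Q = - Q^{2}$)
$c{\left(G \right)} = G + G^{2}$ ($c{\left(G \right)} = G - - G^{2} = G + G^{2}$)
$c^{2}{\left(V \right)} = \left(5 \left(1 + 5\right)\right)^{2} = \left(5 \cdot 6\right)^{2} = 30^{2} = 900$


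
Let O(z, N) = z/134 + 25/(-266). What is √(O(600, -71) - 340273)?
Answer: I*√108077371481982/17822 ≈ 583.33*I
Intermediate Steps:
O(z, N) = -25/266 + z/134 (O(z, N) = z*(1/134) + 25*(-1/266) = z/134 - 25/266 = -25/266 + z/134)
√(O(600, -71) - 340273) = √((-25/266 + (1/134)*600) - 340273) = √((-25/266 + 300/67) - 340273) = √(78125/17822 - 340273) = √(-6064267281/17822) = I*√108077371481982/17822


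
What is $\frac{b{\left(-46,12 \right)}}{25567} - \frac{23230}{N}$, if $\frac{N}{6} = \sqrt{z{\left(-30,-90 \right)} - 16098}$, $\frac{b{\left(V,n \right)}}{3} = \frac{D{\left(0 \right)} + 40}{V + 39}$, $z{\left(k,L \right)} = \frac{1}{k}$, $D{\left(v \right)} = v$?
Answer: $- \frac{120}{178969} + \frac{11615 i \sqrt{14488230}}{1448823} \approx -0.00067051 + 30.515 i$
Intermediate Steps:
$b{\left(V,n \right)} = \frac{120}{39 + V}$ ($b{\left(V,n \right)} = 3 \frac{0 + 40}{V + 39} = 3 \frac{40}{39 + V} = \frac{120}{39 + V}$)
$N = \frac{i \sqrt{14488230}}{5}$ ($N = 6 \sqrt{\frac{1}{-30} - 16098} = 6 \sqrt{- \frac{1}{30} - 16098} = 6 \sqrt{- \frac{482941}{30}} = 6 \frac{i \sqrt{14488230}}{30} = \frac{i \sqrt{14488230}}{5} \approx 761.27 i$)
$\frac{b{\left(-46,12 \right)}}{25567} - \frac{23230}{N} = \frac{120 \frac{1}{39 - 46}}{25567} - \frac{23230}{\frac{1}{5} i \sqrt{14488230}} = \frac{120}{-7} \cdot \frac{1}{25567} - 23230 \left(- \frac{i \sqrt{14488230}}{2897646}\right) = 120 \left(- \frac{1}{7}\right) \frac{1}{25567} + \frac{11615 i \sqrt{14488230}}{1448823} = \left(- \frac{120}{7}\right) \frac{1}{25567} + \frac{11615 i \sqrt{14488230}}{1448823} = - \frac{120}{178969} + \frac{11615 i \sqrt{14488230}}{1448823}$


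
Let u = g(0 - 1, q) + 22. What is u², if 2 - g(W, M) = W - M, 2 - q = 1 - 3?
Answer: 841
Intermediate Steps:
q = 4 (q = 2 - (1 - 3) = 2 - 1*(-2) = 2 + 2 = 4)
g(W, M) = 2 + M - W (g(W, M) = 2 - (W - M) = 2 + (M - W) = 2 + M - W)
u = 29 (u = (2 + 4 - (0 - 1)) + 22 = (2 + 4 - 1*(-1)) + 22 = (2 + 4 + 1) + 22 = 7 + 22 = 29)
u² = 29² = 841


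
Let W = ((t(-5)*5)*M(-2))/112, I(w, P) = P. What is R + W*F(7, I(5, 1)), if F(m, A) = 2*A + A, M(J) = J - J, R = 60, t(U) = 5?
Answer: 60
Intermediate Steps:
M(J) = 0
F(m, A) = 3*A
W = 0 (W = ((5*5)*0)/112 = (25*0)*(1/112) = 0*(1/112) = 0)
R + W*F(7, I(5, 1)) = 60 + 0*(3*1) = 60 + 0*3 = 60 + 0 = 60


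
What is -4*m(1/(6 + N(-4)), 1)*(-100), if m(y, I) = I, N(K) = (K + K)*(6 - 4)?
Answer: 400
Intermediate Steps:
N(K) = 4*K (N(K) = (2*K)*2 = 4*K)
-4*m(1/(6 + N(-4)), 1)*(-100) = -4*(-100) = 400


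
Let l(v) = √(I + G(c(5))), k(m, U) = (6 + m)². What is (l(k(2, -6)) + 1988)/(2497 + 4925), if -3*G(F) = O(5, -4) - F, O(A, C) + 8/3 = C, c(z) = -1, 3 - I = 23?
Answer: 994/3711 + I*√163/22266 ≈ 0.26785 + 0.00057339*I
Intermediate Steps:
I = -20 (I = 3 - 1*23 = 3 - 23 = -20)
O(A, C) = -8/3 + C
G(F) = 20/9 + F/3 (G(F) = -((-8/3 - 4) - F)/3 = -(-20/3 - F)/3 = 20/9 + F/3)
l(v) = I*√163/3 (l(v) = √(-20 + (20/9 + (⅓)*(-1))) = √(-20 + (20/9 - ⅓)) = √(-20 + 17/9) = √(-163/9) = I*√163/3)
(l(k(2, -6)) + 1988)/(2497 + 4925) = (I*√163/3 + 1988)/(2497 + 4925) = (1988 + I*√163/3)/7422 = (1988 + I*√163/3)*(1/7422) = 994/3711 + I*√163/22266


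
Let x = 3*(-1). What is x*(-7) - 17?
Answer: 4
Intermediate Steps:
x = -3
x*(-7) - 17 = -3*(-7) - 17 = 21 - 17 = 4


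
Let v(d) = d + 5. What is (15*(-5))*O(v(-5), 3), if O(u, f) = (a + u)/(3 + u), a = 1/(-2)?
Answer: 25/2 ≈ 12.500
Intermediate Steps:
v(d) = 5 + d
a = -½ ≈ -0.50000
O(u, f) = (-½ + u)/(3 + u)
(15*(-5))*O(v(-5), 3) = (15*(-5))*((-½ + (5 - 5))/(3 + (5 - 5))) = -75*(-½ + 0)/(3 + 0) = -75*(-1)/(3*2) = -25*(-1)/2 = -75*(-⅙) = 25/2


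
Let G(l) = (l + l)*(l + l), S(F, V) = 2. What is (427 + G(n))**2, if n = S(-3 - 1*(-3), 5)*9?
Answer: 2968729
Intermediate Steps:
n = 18 (n = 2*9 = 18)
G(l) = 4*l**2 (G(l) = (2*l)*(2*l) = 4*l**2)
(427 + G(n))**2 = (427 + 4*18**2)**2 = (427 + 4*324)**2 = (427 + 1296)**2 = 1723**2 = 2968729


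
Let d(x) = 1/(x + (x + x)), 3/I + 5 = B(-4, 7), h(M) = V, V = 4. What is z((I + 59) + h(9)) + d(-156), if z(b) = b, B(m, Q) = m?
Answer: 29327/468 ≈ 62.665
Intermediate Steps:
h(M) = 4
I = -1/3 (I = 3/(-5 - 4) = 3/(-9) = 3*(-1/9) = -1/3 ≈ -0.33333)
d(x) = 1/(3*x) (d(x) = 1/(x + 2*x) = 1/(3*x))
z((I + 59) + h(9)) + d(-156) = ((-1/3 + 59) + 4) + (1/3)/(-156) = (176/3 + 4) + (1/3)*(-1/156) = 188/3 - 1/468 = 29327/468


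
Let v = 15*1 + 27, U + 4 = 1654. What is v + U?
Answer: 1692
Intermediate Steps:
U = 1650 (U = -4 + 1654 = 1650)
v = 42 (v = 15 + 27 = 42)
v + U = 42 + 1650 = 1692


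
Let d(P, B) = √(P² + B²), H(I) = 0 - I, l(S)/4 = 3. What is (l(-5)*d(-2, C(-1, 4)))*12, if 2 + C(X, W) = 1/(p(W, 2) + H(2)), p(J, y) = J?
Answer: 360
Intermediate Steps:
l(S) = 12 (l(S) = 4*3 = 12)
H(I) = -I
C(X, W) = -2 + 1/(-2 + W) (C(X, W) = -2 + 1/(W - 1*2) = -2 + 1/(W - 2) = -2 + 1/(-2 + W))
d(P, B) = √(B² + P²)
(l(-5)*d(-2, C(-1, 4)))*12 = (12*√(((5 - 2*4)/(-2 + 4))² + (-2)²))*12 = (12*√(((5 - 8)/2)² + 4))*12 = (12*√(((½)*(-3))² + 4))*12 = (12*√((-3/2)² + 4))*12 = (12*√(9/4 + 4))*12 = (12*√(25/4))*12 = (12*(5/2))*12 = 30*12 = 360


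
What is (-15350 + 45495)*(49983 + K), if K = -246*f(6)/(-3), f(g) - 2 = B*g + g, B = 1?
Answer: 1541343995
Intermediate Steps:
f(g) = 2 + 2*g (f(g) = 2 + (1*g + g) = 2 + (g + g) = 2 + 2*g)
K = 1148 (K = -246*(2 + 2*6)/(-3) = -246*(2 + 12)*(-1)/3 = -3444*(-1)/3 = -246*(-14/3) = 1148)
(-15350 + 45495)*(49983 + K) = (-15350 + 45495)*(49983 + 1148) = 30145*51131 = 1541343995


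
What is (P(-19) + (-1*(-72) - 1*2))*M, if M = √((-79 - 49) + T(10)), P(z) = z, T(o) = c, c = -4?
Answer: 102*I*√33 ≈ 585.95*I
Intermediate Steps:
T(o) = -4
M = 2*I*√33 (M = √((-79 - 49) - 4) = √(-128 - 4) = √(-132) = 2*I*√33 ≈ 11.489*I)
(P(-19) + (-1*(-72) - 1*2))*M = (-19 + (-1*(-72) - 1*2))*(2*I*√33) = (-19 + (72 - 2))*(2*I*√33) = (-19 + 70)*(2*I*√33) = 51*(2*I*√33) = 102*I*√33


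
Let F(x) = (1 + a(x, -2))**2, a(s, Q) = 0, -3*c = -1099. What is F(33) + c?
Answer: 1102/3 ≈ 367.33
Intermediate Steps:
c = 1099/3 (c = -1/3*(-1099) = 1099/3 ≈ 366.33)
F(x) = 1 (F(x) = (1 + 0)**2 = 1**2 = 1)
F(33) + c = 1 + 1099/3 = 1102/3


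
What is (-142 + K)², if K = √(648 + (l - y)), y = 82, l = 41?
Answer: (142 - √607)² ≈ 13774.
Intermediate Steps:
K = √607 (K = √(648 + (41 - 1*82)) = √(648 + (41 - 82)) = √(648 - 41) = √607 ≈ 24.637)
(-142 + K)² = (-142 + √607)²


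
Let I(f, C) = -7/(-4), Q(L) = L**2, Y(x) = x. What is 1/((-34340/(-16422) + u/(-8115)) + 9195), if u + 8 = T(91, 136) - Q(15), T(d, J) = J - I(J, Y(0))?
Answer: 1045212/9612922699 ≈ 0.00010873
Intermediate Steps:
I(f, C) = 7/4 (I(f, C) = -7*(-1/4) = 7/4)
T(d, J) = -7/4 + J (T(d, J) = J - 1*7/4 = J - 7/4 = -7/4 + J)
u = -395/4 (u = -8 + ((-7/4 + 136) - 1*15**2) = -8 + (537/4 - 1*225) = -8 + (537/4 - 225) = -8 - 363/4 = -395/4 ≈ -98.750)
1/((-34340/(-16422) + u/(-8115)) + 9195) = 1/((-34340/(-16422) - 395/4/(-8115)) + 9195) = 1/((-34340*(-1/16422) - 395/4*(-1/8115)) + 9195) = 1/((1010/483 + 79/6492) + 9195) = 1/(2198359/1045212 + 9195) = 1/(9612922699/1045212) = 1045212/9612922699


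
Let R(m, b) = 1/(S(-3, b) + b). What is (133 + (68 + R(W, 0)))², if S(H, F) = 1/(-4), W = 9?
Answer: 38809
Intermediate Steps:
S(H, F) = -¼
R(m, b) = 1/(-¼ + b)
(133 + (68 + R(W, 0)))² = (133 + (68 + 4/(-1 + 4*0)))² = (133 + (68 + 4/(-1 + 0)))² = (133 + (68 + 4/(-1)))² = (133 + (68 + 4*(-1)))² = (133 + (68 - 4))² = (133 + 64)² = 197² = 38809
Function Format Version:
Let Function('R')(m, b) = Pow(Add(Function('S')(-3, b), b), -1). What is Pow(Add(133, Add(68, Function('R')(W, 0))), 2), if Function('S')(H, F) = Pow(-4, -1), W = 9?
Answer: 38809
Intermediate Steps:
Function('S')(H, F) = Rational(-1, 4)
Function('R')(m, b) = Pow(Add(Rational(-1, 4), b), -1)
Pow(Add(133, Add(68, Function('R')(W, 0))), 2) = Pow(Add(133, Add(68, Mul(4, Pow(Add(-1, Mul(4, 0)), -1)))), 2) = Pow(Add(133, Add(68, Mul(4, Pow(Add(-1, 0), -1)))), 2) = Pow(Add(133, Add(68, Mul(4, Pow(-1, -1)))), 2) = Pow(Add(133, Add(68, Mul(4, -1))), 2) = Pow(Add(133, Add(68, -4)), 2) = Pow(Add(133, 64), 2) = Pow(197, 2) = 38809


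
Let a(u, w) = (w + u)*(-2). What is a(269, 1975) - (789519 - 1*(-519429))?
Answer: -1313436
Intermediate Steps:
a(u, w) = -2*u - 2*w (a(u, w) = (u + w)*(-2) = -2*u - 2*w)
a(269, 1975) - (789519 - 1*(-519429)) = (-2*269 - 2*1975) - (789519 - 1*(-519429)) = (-538 - 3950) - (789519 + 519429) = -4488 - 1*1308948 = -4488 - 1308948 = -1313436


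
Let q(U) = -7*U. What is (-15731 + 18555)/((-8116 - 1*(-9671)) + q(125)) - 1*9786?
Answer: -831457/85 ≈ -9781.8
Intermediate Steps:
(-15731 + 18555)/((-8116 - 1*(-9671)) + q(125)) - 1*9786 = (-15731 + 18555)/((-8116 - 1*(-9671)) - 7*125) - 1*9786 = 2824/((-8116 + 9671) - 875) - 9786 = 2824/(1555 - 875) - 9786 = 2824/680 - 9786 = 2824*(1/680) - 9786 = 353/85 - 9786 = -831457/85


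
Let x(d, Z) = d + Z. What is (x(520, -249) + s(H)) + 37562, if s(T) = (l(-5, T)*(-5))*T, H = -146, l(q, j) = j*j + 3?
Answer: 15600703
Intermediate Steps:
l(q, j) = 3 + j² (l(q, j) = j² + 3 = 3 + j²)
x(d, Z) = Z + d
s(T) = T*(-15 - 5*T²) (s(T) = ((3 + T²)*(-5))*T = (-15 - 5*T²)*T = T*(-15 - 5*T²))
(x(520, -249) + s(H)) + 37562 = ((-249 + 520) - 5*(-146)*(3 + (-146)²)) + 37562 = (271 - 5*(-146)*(3 + 21316)) + 37562 = (271 - 5*(-146)*21319) + 37562 = (271 + 15562870) + 37562 = 15563141 + 37562 = 15600703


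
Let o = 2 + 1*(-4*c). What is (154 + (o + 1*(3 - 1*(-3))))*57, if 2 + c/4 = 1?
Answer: 10146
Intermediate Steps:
c = -4 (c = -8 + 4*1 = -8 + 4 = -4)
o = 18 (o = 2 + 1*(-4*(-4)) = 2 + 1*16 = 2 + 16 = 18)
(154 + (o + 1*(3 - 1*(-3))))*57 = (154 + (18 + 1*(3 - 1*(-3))))*57 = (154 + (18 + 1*(3 + 3)))*57 = (154 + (18 + 1*6))*57 = (154 + (18 + 6))*57 = (154 + 24)*57 = 178*57 = 10146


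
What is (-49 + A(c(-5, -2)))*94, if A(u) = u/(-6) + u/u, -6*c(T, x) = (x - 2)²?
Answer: -40232/9 ≈ -4470.2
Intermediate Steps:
c(T, x) = -(-2 + x)²/6 (c(T, x) = -(x - 2)²/6 = -(-2 + x)²/6)
A(u) = 1 - u/6 (A(u) = u*(-⅙) + 1 = -u/6 + 1 = 1 - u/6)
(-49 + A(c(-5, -2)))*94 = (-49 + (1 - (-1)*(-2 - 2)²/36))*94 = (-49 + (1 - (-1)*(-4)²/36))*94 = (-49 + (1 - (-1)*16/36))*94 = (-49 + (1 - ⅙*(-8/3)))*94 = (-49 + (1 + 4/9))*94 = (-49 + 13/9)*94 = -428/9*94 = -40232/9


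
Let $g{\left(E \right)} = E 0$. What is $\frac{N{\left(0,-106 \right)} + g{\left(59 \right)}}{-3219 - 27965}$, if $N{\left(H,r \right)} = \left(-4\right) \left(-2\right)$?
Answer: $- \frac{1}{3898} \approx -0.00025654$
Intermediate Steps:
$N{\left(H,r \right)} = 8$
$g{\left(E \right)} = 0$
$\frac{N{\left(0,-106 \right)} + g{\left(59 \right)}}{-3219 - 27965} = \frac{8 + 0}{-3219 - 27965} = \frac{8}{-31184} = 8 \left(- \frac{1}{31184}\right) = - \frac{1}{3898}$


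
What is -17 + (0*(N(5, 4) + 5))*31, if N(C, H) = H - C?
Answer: -17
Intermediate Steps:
-17 + (0*(N(5, 4) + 5))*31 = -17 + (0*((4 - 1*5) + 5))*31 = -17 + (0*((4 - 5) + 5))*31 = -17 + (0*(-1 + 5))*31 = -17 + (0*4)*31 = -17 + 0*31 = -17 + 0 = -17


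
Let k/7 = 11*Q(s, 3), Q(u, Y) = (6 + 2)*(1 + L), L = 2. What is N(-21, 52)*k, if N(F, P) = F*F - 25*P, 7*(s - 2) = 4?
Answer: -1587432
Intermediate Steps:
s = 18/7 (s = 2 + (⅐)*4 = 2 + 4/7 = 18/7 ≈ 2.5714)
Q(u, Y) = 24 (Q(u, Y) = (6 + 2)*(1 + 2) = 8*3 = 24)
N(F, P) = F² - 25*P
k = 1848 (k = 7*(11*24) = 7*264 = 1848)
N(-21, 52)*k = ((-21)² - 25*52)*1848 = (441 - 1300)*1848 = -859*1848 = -1587432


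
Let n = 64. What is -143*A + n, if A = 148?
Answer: -21100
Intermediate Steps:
-143*A + n = -143*148 + 64 = -21164 + 64 = -21100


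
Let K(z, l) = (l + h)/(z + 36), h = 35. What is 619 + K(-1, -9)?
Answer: 21691/35 ≈ 619.74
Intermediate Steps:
K(z, l) = (35 + l)/(36 + z) (K(z, l) = (l + 35)/(z + 36) = (35 + l)/(36 + z))
619 + K(-1, -9) = 619 + (35 - 9)/(36 - 1) = 619 + 26/35 = 21691/35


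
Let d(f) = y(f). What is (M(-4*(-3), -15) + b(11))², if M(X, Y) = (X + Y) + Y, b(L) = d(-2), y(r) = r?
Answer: 400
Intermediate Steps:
d(f) = f
b(L) = -2
M(X, Y) = X + 2*Y
(M(-4*(-3), -15) + b(11))² = ((-4*(-3) + 2*(-15)) - 2)² = ((12 - 30) - 2)² = (-18 - 2)² = (-20)² = 400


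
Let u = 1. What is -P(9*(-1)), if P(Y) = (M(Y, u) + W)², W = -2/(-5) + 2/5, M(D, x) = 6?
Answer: -1156/25 ≈ -46.240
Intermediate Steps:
W = ⅘ (W = -2*(-⅕) + 2*(⅕) = ⅖ + ⅖ = ⅘ ≈ 0.80000)
P(Y) = 1156/25 (P(Y) = (6 + ⅘)² = (34/5)² = 1156/25)
-P(9*(-1)) = -1*1156/25 = -1156/25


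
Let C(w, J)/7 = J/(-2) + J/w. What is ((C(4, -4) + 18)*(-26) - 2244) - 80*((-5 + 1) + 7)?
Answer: -3134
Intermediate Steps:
C(w, J) = -7*J/2 + 7*J/w (C(w, J) = 7*(J/(-2) + J/w) = 7*(J*(-½) + J/w) = 7*(-J/2 + J/w) = -7*J/2 + 7*J/w)
((C(4, -4) + 18)*(-26) - 2244) - 80*((-5 + 1) + 7) = (((7/2)*(-4)*(2 - 1*4)/4 + 18)*(-26) - 2244) - 80*((-5 + 1) + 7) = (((7/2)*(-4)*(¼)*(2 - 4) + 18)*(-26) - 2244) - 80*(-4 + 7) = (((7/2)*(-4)*(¼)*(-2) + 18)*(-26) - 2244) - 80*3 = ((7 + 18)*(-26) - 2244) - 240 = (25*(-26) - 2244) - 240 = (-650 - 2244) - 240 = -2894 - 240 = -3134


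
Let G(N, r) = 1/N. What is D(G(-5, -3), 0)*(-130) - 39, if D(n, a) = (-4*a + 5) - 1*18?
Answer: 1651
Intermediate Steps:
D(n, a) = -13 - 4*a (D(n, a) = (5 - 4*a) - 18 = -13 - 4*a)
D(G(-5, -3), 0)*(-130) - 39 = (-13 - 4*0)*(-130) - 39 = (-13 + 0)*(-130) - 39 = -13*(-130) - 39 = 1690 - 39 = 1651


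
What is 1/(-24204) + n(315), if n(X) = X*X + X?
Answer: 2409266159/24204 ≈ 99540.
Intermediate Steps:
n(X) = X + X² (n(X) = X² + X = X + X²)
1/(-24204) + n(315) = 1/(-24204) + 315*(1 + 315) = -1/24204 + 315*316 = -1/24204 + 99540 = 2409266159/24204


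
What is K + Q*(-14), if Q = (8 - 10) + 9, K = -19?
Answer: -117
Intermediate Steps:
Q = 7 (Q = -2 + 9 = 7)
K + Q*(-14) = -19 + 7*(-14) = -19 - 98 = -117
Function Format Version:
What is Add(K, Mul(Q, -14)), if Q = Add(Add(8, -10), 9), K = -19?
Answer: -117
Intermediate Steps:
Q = 7 (Q = Add(-2, 9) = 7)
Add(K, Mul(Q, -14)) = Add(-19, Mul(7, -14)) = Add(-19, -98) = -117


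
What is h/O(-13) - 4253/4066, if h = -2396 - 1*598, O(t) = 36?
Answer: -513613/6099 ≈ -84.213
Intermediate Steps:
h = -2994 (h = -2396 - 598 = -2994)
h/O(-13) - 4253/4066 = -2994/36 - 4253/4066 = -2994*1/36 - 4253*1/4066 = -499/6 - 4253/4066 = -513613/6099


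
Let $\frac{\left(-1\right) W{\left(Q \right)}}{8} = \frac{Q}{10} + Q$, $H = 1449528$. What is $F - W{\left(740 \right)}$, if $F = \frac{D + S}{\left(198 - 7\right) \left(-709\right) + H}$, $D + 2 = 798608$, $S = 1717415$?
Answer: $\frac{8559993829}{1314109} \approx 6513.9$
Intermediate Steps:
$D = 798606$ ($D = -2 + 798608 = 798606$)
$W{\left(Q \right)} = - \frac{44 Q}{5}$ ($W{\left(Q \right)} = - 8 \left(\frac{Q}{10} + Q\right) = - 8 \frac{11 Q}{10} = - \frac{44 Q}{5}$)
$F = \frac{2516021}{1314109}$ ($F = \frac{798606 + 1717415}{\left(198 - 7\right) \left(-709\right) + 1449528} = \frac{2516021}{191 \left(-709\right) + 1449528} = \frac{2516021}{-135419 + 1449528} = \frac{2516021}{1314109} \approx 1.9146$)
$F - W{\left(740 \right)} = \frac{2516021}{1314109} - \left(- \frac{44}{5}\right) 740 = \frac{2516021}{1314109} - -6512 = \frac{2516021}{1314109} + 6512 = \frac{8559993829}{1314109}$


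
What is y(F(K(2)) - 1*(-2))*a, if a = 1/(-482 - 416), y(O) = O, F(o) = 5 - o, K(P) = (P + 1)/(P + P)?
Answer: -25/3592 ≈ -0.0069599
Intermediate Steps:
K(P) = (1 + P)/(2*P) (K(P) = (1 + P)/((2*P)) = (1 + P)*(1/(2*P)) = (1 + P)/(2*P))
a = -1/898 (a = 1/(-898) = -1/898 ≈ -0.0011136)
y(F(K(2)) - 1*(-2))*a = ((5 - (1 + 2)/(2*2)) - 1*(-2))*(-1/898) = ((5 - 3/(2*2)) + 2)*(-1/898) = ((5 - 1*3/4) + 2)*(-1/898) = ((5 - 3/4) + 2)*(-1/898) = (17/4 + 2)*(-1/898) = (25/4)*(-1/898) = -25/3592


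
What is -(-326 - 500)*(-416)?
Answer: -343616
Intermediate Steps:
-(-326 - 500)*(-416) = -(-826)*(-416) = -1*343616 = -343616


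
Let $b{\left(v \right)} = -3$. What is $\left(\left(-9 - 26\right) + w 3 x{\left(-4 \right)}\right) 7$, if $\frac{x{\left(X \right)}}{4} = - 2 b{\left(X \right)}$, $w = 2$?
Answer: $763$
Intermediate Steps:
$x{\left(X \right)} = 24$ ($x{\left(X \right)} = 4 \left(\left(-2\right) \left(-3\right)\right) = 4 \cdot 6 = 24$)
$\left(\left(-9 - 26\right) + w 3 x{\left(-4 \right)}\right) 7 = \left(\left(-9 - 26\right) + 2 \cdot 3 \cdot 24\right) 7 = \left(-35 + 6 \cdot 24\right) 7 = \left(-35 + 144\right) 7 = 109 \cdot 7 = 763$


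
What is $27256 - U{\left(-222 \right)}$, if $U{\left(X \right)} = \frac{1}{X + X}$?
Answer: $\frac{12101665}{444} \approx 27256.0$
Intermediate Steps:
$U{\left(X \right)} = \frac{1}{2 X}$
$27256 - U{\left(-222 \right)} = 27256 - \frac{1}{2 \left(-222\right)} = 27256 - \frac{1}{2} \left(- \frac{1}{222}\right) = 27256 - - \frac{1}{444} = 27256 + \frac{1}{444} = \frac{12101665}{444}$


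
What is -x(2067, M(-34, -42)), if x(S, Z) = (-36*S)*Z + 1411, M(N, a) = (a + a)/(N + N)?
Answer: 1538665/17 ≈ 90510.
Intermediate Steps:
M(N, a) = a/N (M(N, a) = (2*a)/((2*N)) = (2*a)*(1/(2*N)) = a/N)
x(S, Z) = 1411 - 36*S*Z (x(S, Z) = -36*S*Z + 1411 = 1411 - 36*S*Z)
-x(2067, M(-34, -42)) = -(1411 - 36*2067*(-42/(-34))) = -(1411 - 36*2067*(-42*(-1/34))) = -(1411 - 36*2067*21/17) = -(1411 - 1562652/17) = -1*(-1538665/17) = 1538665/17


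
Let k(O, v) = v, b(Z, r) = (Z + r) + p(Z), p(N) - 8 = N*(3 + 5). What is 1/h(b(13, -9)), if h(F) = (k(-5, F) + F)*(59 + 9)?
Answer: 1/15776 ≈ 6.3387e-5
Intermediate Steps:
p(N) = 8 + 8*N (p(N) = 8 + N*(3 + 5) = 8 + N*8 = 8 + 8*N)
b(Z, r) = 8 + r + 9*Z (b(Z, r) = (Z + r) + (8 + 8*Z) = 8 + r + 9*Z)
h(F) = 136*F (h(F) = (F + F)*(59 + 9) = (2*F)*68 = 136*F)
1/h(b(13, -9)) = 1/(136*(8 - 9 + 9*13)) = 1/(136*(8 - 9 + 117)) = 1/(136*116) = 1/15776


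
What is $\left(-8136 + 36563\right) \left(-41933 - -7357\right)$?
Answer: $-982891952$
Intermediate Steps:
$\left(-8136 + 36563\right) \left(-41933 - -7357\right) = 28427 \left(-41933 + \left(-6675 + 14032\right)\right) = 28427 \left(-41933 + 7357\right) = 28427 \left(-34576\right) = -982891952$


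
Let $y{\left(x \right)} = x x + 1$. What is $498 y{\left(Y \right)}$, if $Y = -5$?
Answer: $12948$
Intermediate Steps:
$y{\left(x \right)} = 1 + x^{2}$ ($y{\left(x \right)} = x^{2} + 1 = 1 + x^{2}$)
$498 y{\left(Y \right)} = 498 \left(1 + \left(-5\right)^{2}\right) = 498 \left(1 + 25\right) = 498 \cdot 26 = 12948$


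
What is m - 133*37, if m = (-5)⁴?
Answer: -4296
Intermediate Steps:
m = 625
m - 133*37 = 625 - 133*37 = 625 - 4921 = -4296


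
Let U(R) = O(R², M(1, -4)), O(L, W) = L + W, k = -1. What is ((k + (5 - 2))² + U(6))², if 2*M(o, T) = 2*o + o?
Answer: 6889/4 ≈ 1722.3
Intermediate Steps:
M(o, T) = 3*o/2 (M(o, T) = (2*o + o)/2 = (3*o)/2 = 3*o/2)
U(R) = 3/2 + R² (U(R) = R² + (3/2)*1 = R² + 3/2 = 3/2 + R²)
((k + (5 - 2))² + U(6))² = ((-1 + (5 - 2))² + (3/2 + 6²))² = ((-1 + 3)² + (3/2 + 36))² = (2² + 75/2)² = (4 + 75/2)² = (83/2)² = 6889/4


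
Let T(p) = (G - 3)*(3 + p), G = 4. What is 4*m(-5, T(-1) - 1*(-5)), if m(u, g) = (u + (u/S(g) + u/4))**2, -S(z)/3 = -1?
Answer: 9025/36 ≈ 250.69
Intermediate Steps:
S(z) = 3 (S(z) = -3*(-1) = 3)
T(p) = 3 + p (T(p) = (4 - 3)*(3 + p) = 1*(3 + p) = 3 + p)
m(u, g) = 361*u**2/144 (m(u, g) = (u + (u/3 + u/4))**2 = (u + 7*u/12)**2 = (19*u/12)**2 = 361*u**2/144)
4*m(-5, T(-1) - 1*(-5)) = 4*((361/144)*(-5)**2) = 4*((361/144)*25) = 4*(9025/144) = 9025/36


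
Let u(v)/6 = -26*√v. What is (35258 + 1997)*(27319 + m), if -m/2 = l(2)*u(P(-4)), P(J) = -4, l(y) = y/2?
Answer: 1017769345 + 23247120*I ≈ 1.0178e+9 + 2.3247e+7*I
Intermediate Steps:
l(y) = y/2 (l(y) = y*(½) = y/2)
u(v) = -156*√v (u(v) = 6*(-26*√v) = -156*√v)
m = 624*I (m = -2*(½)*2*(-312*I) = -2*(-312*I) = -(-624)*I = 624*I ≈ 624.0*I)
(35258 + 1997)*(27319 + m) = (35258 + 1997)*(27319 + 624*I) = 37255*(27319 + 624*I) = 1017769345 + 23247120*I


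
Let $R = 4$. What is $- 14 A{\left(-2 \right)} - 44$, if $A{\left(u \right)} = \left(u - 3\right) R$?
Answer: $236$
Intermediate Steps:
$A{\left(u \right)} = -12 + 4 u$ ($A{\left(u \right)} = \left(u - 3\right) 4 = \left(-3 + u\right) 4 = -12 + 4 u$)
$- 14 A{\left(-2 \right)} - 44 = - 14 \left(-12 + 4 \left(-2\right)\right) - 44 = - 14 \left(-12 - 8\right) - 44 = \left(-14\right) \left(-20\right) - 44 = 280 - 44 = 236$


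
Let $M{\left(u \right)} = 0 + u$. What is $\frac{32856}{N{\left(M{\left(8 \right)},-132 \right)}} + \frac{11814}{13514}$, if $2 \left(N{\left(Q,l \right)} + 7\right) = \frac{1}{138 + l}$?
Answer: $- \frac{2663605623}{560831} \approx -4749.4$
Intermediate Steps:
$M{\left(u \right)} = u$
$N{\left(Q,l \right)} = -7 + \frac{1}{2 \left(138 + l\right)}$
$\frac{32856}{N{\left(M{\left(8 \right)},-132 \right)}} + \frac{11814}{13514} = \frac{32856}{\frac{1}{2} \frac{1}{138 - 132} \left(-1931 - -1848\right)} + \frac{11814}{13514} = \frac{32856}{\frac{1}{2} \cdot \frac{1}{6} \left(-1931 + 1848\right)} + 11814 \cdot \frac{1}{13514} = \frac{32856}{\frac{1}{2} \cdot \frac{1}{6} \left(-83\right)} + \frac{5907}{6757} = \frac{32856}{- \frac{83}{12}} + \frac{5907}{6757} = 32856 \left(- \frac{12}{83}\right) + \frac{5907}{6757} = - \frac{394272}{83} + \frac{5907}{6757} = - \frac{2663605623}{560831}$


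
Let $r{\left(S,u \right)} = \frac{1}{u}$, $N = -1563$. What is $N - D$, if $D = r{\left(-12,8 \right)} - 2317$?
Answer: $\frac{6031}{8} \approx 753.88$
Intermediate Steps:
$D = - \frac{18535}{8}$ ($D = \frac{1}{8} - 2317 = - \frac{18535}{8} \approx -2316.9$)
$N - D = -1563 - - \frac{18535}{8} = -1563 + \frac{18535}{8} = \frac{6031}{8}$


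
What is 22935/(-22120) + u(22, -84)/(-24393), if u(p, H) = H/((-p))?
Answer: -410327803/395686984 ≈ -1.0370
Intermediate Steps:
u(p, H) = -H/p (u(p, H) = H*(-1/p) = -H/p)
22935/(-22120) + u(22, -84)/(-24393) = 22935/(-22120) - 1*(-84)/22/(-24393) = 22935*(-1/22120) - 1*(-84)*1/22*(-1/24393) = -4587/4424 + (42/11)*(-1/24393) = -4587/4424 - 14/89441 = -410327803/395686984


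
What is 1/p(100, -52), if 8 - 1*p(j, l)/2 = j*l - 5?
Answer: 1/10426 ≈ 9.5914e-5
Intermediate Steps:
p(j, l) = 26 - 2*j*l (p(j, l) = 16 - 2*(j*l - 5) = 16 - 2*(-5 + j*l) = 16 + (10 - 2*j*l) = 26 - 2*j*l)
1/p(100, -52) = 1/(26 - 2*100*(-52)) = 1/(26 + 10400) = 1/10426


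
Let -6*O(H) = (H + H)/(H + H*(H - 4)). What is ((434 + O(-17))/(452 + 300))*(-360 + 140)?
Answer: -286451/2256 ≈ -126.97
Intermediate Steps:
O(H) = -H/(3*(H + H*(-4 + H))) (O(H) = -(H + H)/(6*(H + H*(H - 4))) = -2*H/(6*(H + H*(-4 + H))) = -H/(3*(H + H*(-4 + H))))
((434 + O(-17))/(452 + 300))*(-360 + 140) = ((434 - 1/(-9 + 3*(-17)))/(452 + 300))*(-360 + 140) = ((434 - 1/(-9 - 51))/752)*(-220) = ((434 - 1/(-60))*(1/752))*(-220) = ((434 - 1*(-1/60))*(1/752))*(-220) = ((434 + 1/60)*(1/752))*(-220) = ((26041/60)*(1/752))*(-220) = (26041/45120)*(-220) = -286451/2256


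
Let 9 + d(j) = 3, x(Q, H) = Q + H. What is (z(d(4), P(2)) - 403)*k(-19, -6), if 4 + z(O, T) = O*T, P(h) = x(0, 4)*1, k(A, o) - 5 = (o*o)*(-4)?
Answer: 59909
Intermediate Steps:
x(Q, H) = H + Q
d(j) = -6 (d(j) = -9 + 3 = -6)
k(A, o) = 5 - 4*o² (k(A, o) = 5 + (o*o)*(-4) = 5 + o²*(-4) = 5 - 4*o²)
P(h) = 4 (P(h) = (4 + 0)*1 = 4*1 = 4)
z(O, T) = -4 + O*T
(z(d(4), P(2)) - 403)*k(-19, -6) = ((-4 - 6*4) - 403)*(5 - 4*(-6)²) = ((-4 - 24) - 403)*(5 - 4*36) = (-28 - 403)*(5 - 144) = -431*(-139) = 59909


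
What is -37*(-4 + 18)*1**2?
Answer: -518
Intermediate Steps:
-37*(-4 + 18)*1**2 = -37*14*1 = -518*1 = -518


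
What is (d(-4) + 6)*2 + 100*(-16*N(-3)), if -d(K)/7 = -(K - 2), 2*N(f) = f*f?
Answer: -7272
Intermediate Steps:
N(f) = f²/2 (N(f) = (f*f)/2 = f²/2)
d(K) = -14 + 7*K (d(K) = -(-7)*(K - 2) = -(-7)*(-2 + K) = -7*(2 - K) = -14 + 7*K)
(d(-4) + 6)*2 + 100*(-16*N(-3)) = ((-14 + 7*(-4)) + 6)*2 + 100*(-8*(-3)²) = ((-14 - 28) + 6)*2 + 100*(-8*9) = (-42 + 6)*2 + 100*(-16*9/2) = -36*2 + 100*(-72) = -72 - 7200 = -7272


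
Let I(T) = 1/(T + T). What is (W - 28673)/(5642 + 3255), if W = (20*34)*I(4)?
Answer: -4084/1271 ≈ -3.2132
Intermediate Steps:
I(T) = 1/(2*T)
W = 85 (W = (20*34)*((½)/4) = 680*((½)*(¼)) = 680*(⅛) = 85)
(W - 28673)/(5642 + 3255) = (85 - 28673)/(5642 + 3255) = -28588/8897 = -28588*1/8897 = -4084/1271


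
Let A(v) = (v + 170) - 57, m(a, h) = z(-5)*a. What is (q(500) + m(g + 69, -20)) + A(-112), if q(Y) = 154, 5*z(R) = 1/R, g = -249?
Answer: 811/5 ≈ 162.20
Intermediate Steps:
z(R) = 1/(5*R) (z(R) = (1/R)/5 = 1/(5*R))
m(a, h) = -a/25 (m(a, h) = ((⅕)/(-5))*a = ((⅕)*(-⅕))*a = -a/25)
A(v) = 113 + v (A(v) = (170 + v) - 57 = 113 + v)
(q(500) + m(g + 69, -20)) + A(-112) = (154 - (-249 + 69)/25) + (113 - 112) = (154 - 1/25*(-180)) + 1 = (154 + 36/5) + 1 = 806/5 + 1 = 811/5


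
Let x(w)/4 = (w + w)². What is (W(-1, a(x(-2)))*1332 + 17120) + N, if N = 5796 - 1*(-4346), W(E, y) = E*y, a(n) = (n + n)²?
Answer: -21796226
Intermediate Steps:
x(w) = 16*w² (x(w) = 4*(w + w)² = 4*(2*w)² = 4*(4*w²) = 16*w²)
a(n) = 4*n² (a(n) = (2*n)² = 4*n²)
N = 10142 (N = 5796 + 4346 = 10142)
(W(-1, a(x(-2)))*1332 + 17120) + N = (-4*(16*(-2)²)²*1332 + 17120) + 10142 = (-4*(16*4)²*1332 + 17120) + 10142 = (-4*64²*1332 + 17120) + 10142 = (-4*4096*1332 + 17120) + 10142 = (-1*16384*1332 + 17120) + 10142 = (-16384*1332 + 17120) + 10142 = (-21823488 + 17120) + 10142 = -21806368 + 10142 = -21796226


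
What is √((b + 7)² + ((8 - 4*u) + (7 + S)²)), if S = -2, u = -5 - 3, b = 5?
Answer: √209 ≈ 14.457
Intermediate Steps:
u = -8
√((b + 7)² + ((8 - 4*u) + (7 + S)²)) = √((5 + 7)² + ((8 - 4*(-8)) + (7 - 2)²)) = √(12² + ((8 + 32) + 5²)) = √(144 + (40 + 25)) = √(144 + 65) = √209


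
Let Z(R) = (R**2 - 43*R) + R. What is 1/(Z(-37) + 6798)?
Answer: 1/9721 ≈ 0.00010287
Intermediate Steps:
Z(R) = R**2 - 42*R
1/(Z(-37) + 6798) = 1/(-37*(-42 - 37) + 6798) = 1/(-37*(-79) + 6798) = 1/(2923 + 6798) = 1/9721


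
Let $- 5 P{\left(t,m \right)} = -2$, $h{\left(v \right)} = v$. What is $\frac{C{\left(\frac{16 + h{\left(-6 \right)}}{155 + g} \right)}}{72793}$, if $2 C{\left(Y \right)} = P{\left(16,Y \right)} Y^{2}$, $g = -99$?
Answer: $\frac{5}{57069712} \approx 8.7612 \cdot 10^{-8}$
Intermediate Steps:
$P{\left(t,m \right)} = \frac{2}{5}$ ($P{\left(t,m \right)} = \left(- \frac{1}{5}\right) \left(-2\right) = \frac{2}{5}$)
$C{\left(Y \right)} = \frac{Y^{2}}{5}$ ($C{\left(Y \right)} = \frac{\frac{2}{5} Y^{2}}{2} = \frac{Y^{2}}{5}$)
$\frac{C{\left(\frac{16 + h{\left(-6 \right)}}{155 + g} \right)}}{72793} = \frac{\frac{1}{5} \left(\frac{16 - 6}{155 - 99}\right)^{2}}{72793} = \frac{\left(\frac{10}{56}\right)^{2}}{5} \cdot \frac{1}{72793} = \frac{\left(10 \cdot \frac{1}{56}\right)^{2}}{5} \cdot \frac{1}{72793} = \frac{\left(\frac{5}{28}\right)^{2}}{5} \cdot \frac{1}{72793} = \frac{1}{5} \cdot \frac{25}{784} \cdot \frac{1}{72793} = \frac{5}{784} \cdot \frac{1}{72793} = \frac{5}{57069712}$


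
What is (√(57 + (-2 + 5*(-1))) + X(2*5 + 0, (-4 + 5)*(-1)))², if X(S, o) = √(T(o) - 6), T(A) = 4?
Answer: 48 + 20*I ≈ 48.0 + 20.0*I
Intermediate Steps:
X(S, o) = I*√2 (X(S, o) = √(4 - 6) = √(-2) = I*√2)
(√(57 + (-2 + 5*(-1))) + X(2*5 + 0, (-4 + 5)*(-1)))² = (√(57 + (-2 + 5*(-1))) + I*√2)² = (√(57 + (-2 - 5)) + I*√2)² = (√(57 - 7) + I*√2)² = (√50 + I*√2)² = (5*√2 + I*√2)²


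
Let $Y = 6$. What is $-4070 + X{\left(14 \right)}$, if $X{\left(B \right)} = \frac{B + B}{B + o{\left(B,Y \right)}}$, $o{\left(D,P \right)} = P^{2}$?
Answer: $- \frac{101736}{25} \approx -4069.4$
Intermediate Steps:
$X{\left(B \right)} = \frac{2 B}{36 + B}$ ($X{\left(B \right)} = \frac{B + B}{B + 6^{2}} = \frac{2 B}{B + 36} = \frac{2 B}{36 + B}$)
$-4070 + X{\left(14 \right)} = -4070 + 2 \cdot 14 \frac{1}{36 + 14} = -4070 + 2 \cdot 14 \cdot \frac{1}{50} = -4070 + \frac{14}{25} = - \frac{101736}{25}$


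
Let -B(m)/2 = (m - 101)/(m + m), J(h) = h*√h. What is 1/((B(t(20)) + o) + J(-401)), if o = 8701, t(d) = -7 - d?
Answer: 6339573/102137365930 + 292329*I*√401/102137365930 ≈ 6.2069e-5 + 5.7314e-5*I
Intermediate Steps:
J(h) = h^(3/2)
B(m) = -(-101 + m)/m (B(m) = -2*(m - 101)/(m + m) = -2*(-101 + m)/(2*m) = -2*(-101 + m)*1/(2*m) = -(-101 + m)/m)
1/((B(t(20)) + o) + J(-401)) = 1/(((101 - (-7 - 1*20))/(-7 - 1*20) + 8701) + (-401)^(3/2)) = 1/(((101 - (-7 - 20))/(-7 - 20) + 8701) - 401*I*√401) = 1/(((101 - 1*(-27))/(-27) + 8701) - 401*I*√401) = 1/((-(101 + 27)/27 + 8701) - 401*I*√401) = 1/((-1/27*128 + 8701) - 401*I*√401) = 1/((-128/27 + 8701) - 401*I*√401) = 1/(234799/27 - 401*I*√401)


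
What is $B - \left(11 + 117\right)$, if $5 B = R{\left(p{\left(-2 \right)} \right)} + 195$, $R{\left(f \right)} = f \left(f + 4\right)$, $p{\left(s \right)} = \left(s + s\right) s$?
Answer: $- \frac{349}{5} \approx -69.8$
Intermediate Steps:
$p{\left(s \right)} = 2 s^{2}$ ($p{\left(s \right)} = 2 s s = 2 s^{2}$)
$R{\left(f \right)} = f \left(4 + f\right)$
$B = \frac{291}{5}$ ($B = \frac{2 \left(-2\right)^{2} \left(4 + 2 \left(-2\right)^{2}\right) + 195}{5} = \frac{2 \cdot 4 \left(4 + 2 \cdot 4\right) + 195}{5} = \frac{8 \left(4 + 8\right) + 195}{5} = \frac{8 \cdot 12 + 195}{5} = \frac{96 + 195}{5} = \frac{1}{5} \cdot 291 = \frac{291}{5} \approx 58.2$)
$B - \left(11 + 117\right) = \frac{291}{5} - \left(11 + 117\right) = \frac{291}{5} - 128 = - \frac{349}{5}$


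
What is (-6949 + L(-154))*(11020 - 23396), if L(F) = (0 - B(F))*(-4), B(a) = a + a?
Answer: 101248056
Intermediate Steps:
B(a) = 2*a
L(F) = 8*F (L(F) = (0 - 2*F)*(-4) = -2*F*(-4) = 8*F)
(-6949 + L(-154))*(11020 - 23396) = (-6949 + 8*(-154))*(11020 - 23396) = (-6949 - 1232)*(-12376) = -8181*(-12376) = 101248056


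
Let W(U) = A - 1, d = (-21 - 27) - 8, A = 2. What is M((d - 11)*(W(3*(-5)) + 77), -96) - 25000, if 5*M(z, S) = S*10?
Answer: -25192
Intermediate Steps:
d = -56 (d = -48 - 8 = -56)
W(U) = 1 (W(U) = 2 - 1 = 1)
M(z, S) = 2*S (M(z, S) = (S*10)/5 = (10*S)/5 = 2*S)
M((d - 11)*(W(3*(-5)) + 77), -96) - 25000 = 2*(-96) - 25000 = -192 - 25000 = -25192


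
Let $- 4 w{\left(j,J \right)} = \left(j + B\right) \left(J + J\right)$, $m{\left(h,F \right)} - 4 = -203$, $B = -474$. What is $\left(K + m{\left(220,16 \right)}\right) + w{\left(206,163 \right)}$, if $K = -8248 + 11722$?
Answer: $25117$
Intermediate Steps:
$m{\left(h,F \right)} = -199$ ($m{\left(h,F \right)} = 4 - 203 = -199$)
$K = 3474$
$w{\left(j,J \right)} = - \frac{J \left(-474 + j\right)}{2}$ ($w{\left(j,J \right)} = - \frac{\left(j - 474\right) \left(J + J\right)}{4} = - \frac{\left(-474 + j\right) 2 J}{4} = - \frac{2 J \left(-474 + j\right)}{4} = - \frac{J \left(-474 + j\right)}{2}$)
$\left(K + m{\left(220,16 \right)}\right) + w{\left(206,163 \right)} = \left(3474 - 199\right) + \frac{1}{2} \cdot 163 \left(474 - 206\right) = 3275 + \frac{1}{2} \cdot 163 \left(474 - 206\right) = 3275 + \frac{1}{2} \cdot 163 \cdot 268 = 3275 + 21842 = 25117$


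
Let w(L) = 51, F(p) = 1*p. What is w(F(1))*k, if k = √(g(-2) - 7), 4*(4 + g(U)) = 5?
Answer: 51*I*√39/2 ≈ 159.25*I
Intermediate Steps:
F(p) = p
g(U) = -11/4 (g(U) = -4 + (¼)*5 = -4 + 5/4 = -11/4)
k = I*√39/2 (k = √(-11/4 - 7) = √(-39/4) = I*√39/2 ≈ 3.1225*I)
w(F(1))*k = 51*(I*√39/2) = 51*I*√39/2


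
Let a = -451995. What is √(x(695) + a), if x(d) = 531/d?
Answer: I*√218324515830/695 ≈ 672.3*I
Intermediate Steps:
√(x(695) + a) = √(531/695 - 451995) = √(-314135994/695) = I*√218324515830/695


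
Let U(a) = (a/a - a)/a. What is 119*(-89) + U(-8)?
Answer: -84737/8 ≈ -10592.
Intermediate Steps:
U(a) = (1 - a)/a
119*(-89) + U(-8) = 119*(-89) + (1 - 1*(-8))/(-8) = -10591 - (1 + 8)/8 = -10591 - ⅛*9 = -10591 - 9/8 = -84737/8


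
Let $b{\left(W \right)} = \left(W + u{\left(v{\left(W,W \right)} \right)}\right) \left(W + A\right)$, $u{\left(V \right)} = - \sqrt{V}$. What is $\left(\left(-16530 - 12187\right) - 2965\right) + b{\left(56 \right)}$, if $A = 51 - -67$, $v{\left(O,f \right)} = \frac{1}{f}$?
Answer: $-21938 - \frac{87 \sqrt{14}}{14} \approx -21961.0$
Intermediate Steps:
$A = 118$ ($A = 51 + 67 = 118$)
$b{\left(W \right)} = \left(118 + W\right) \left(W - \sqrt{\frac{1}{W}}\right)$ ($b{\left(W \right)} = \left(W - \sqrt{\frac{1}{W}}\right) \left(W + 118\right) = \left(W - \sqrt{\frac{1}{W}}\right) \left(118 + W\right) = \left(118 + W\right) \left(W - \sqrt{\frac{1}{W}}\right)$)
$\left(\left(-16530 - 12187\right) - 2965\right) + b{\left(56 \right)} = \left(\left(-16530 - 12187\right) - 2965\right) + \left(56^{2} - 118 \sqrt{\frac{1}{56}} + 118 \cdot 56 - 56 \sqrt{\frac{1}{56}}\right) = \left(\left(-16530 - 12187\right) - 2965\right) + \left(3136 - \frac{118}{2 \sqrt{14}} + 6608 - \frac{56}{2 \sqrt{14}}\right) = \left(-28717 - 2965\right) + \left(3136 - 118 \frac{\sqrt{14}}{28} + 6608 - 56 \frac{\sqrt{14}}{28}\right) = -31682 + \left(3136 - \frac{59 \sqrt{14}}{14} + 6608 - 2 \sqrt{14}\right) = -31682 + \left(9744 - \frac{87 \sqrt{14}}{14}\right) = -21938 - \frac{87 \sqrt{14}}{14}$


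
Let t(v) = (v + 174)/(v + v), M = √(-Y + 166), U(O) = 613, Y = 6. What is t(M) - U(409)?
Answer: -1225/2 + 87*√10/40 ≈ -605.62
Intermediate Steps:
M = 4*√10 (M = √(-1*6 + 166) = √(-6 + 166) = √160 = 4*√10 ≈ 12.649)
t(v) = (174 + v)/(2*v) (t(v) = (174 + v)/((2*v)) = (174 + v)*(1/(2*v)) = (174 + v)/(2*v))
t(M) - U(409) = (174 + 4*√10)/(2*((4*√10))) - 1*613 = (√10/40)*(174 + 4*√10)/2 - 613 = √10*(174 + 4*√10)/80 - 613 = -613 + √10*(174 + 4*√10)/80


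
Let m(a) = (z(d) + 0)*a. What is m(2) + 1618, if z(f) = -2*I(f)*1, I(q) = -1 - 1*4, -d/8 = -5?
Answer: 1638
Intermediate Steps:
d = 40 (d = -8*(-5) = 40)
I(q) = -5 (I(q) = -1 - 4 = -5)
z(f) = 10 (z(f) = -2*(-5)*1 = 10*1 = 10)
m(a) = 10*a (m(a) = (10 + 0)*a = 10*a)
m(2) + 1618 = 10*2 + 1618 = 20 + 1618 = 1638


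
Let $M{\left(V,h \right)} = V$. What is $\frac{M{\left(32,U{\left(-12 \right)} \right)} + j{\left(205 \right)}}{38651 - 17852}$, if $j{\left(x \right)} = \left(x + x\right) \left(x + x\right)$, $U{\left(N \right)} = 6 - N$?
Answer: $\frac{56044}{6933} \approx 8.0837$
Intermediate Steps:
$j{\left(x \right)} = 4 x^{2}$ ($j{\left(x \right)} = 2 x 2 x = 4 x^{2}$)
$\frac{M{\left(32,U{\left(-12 \right)} \right)} + j{\left(205 \right)}}{38651 - 17852} = \frac{32 + 4 \cdot 205^{2}}{38651 - 17852} = \frac{32 + 4 \cdot 42025}{20799} = \left(32 + 168100\right) \frac{1}{20799} = 168132 \cdot \frac{1}{20799} = \frac{56044}{6933}$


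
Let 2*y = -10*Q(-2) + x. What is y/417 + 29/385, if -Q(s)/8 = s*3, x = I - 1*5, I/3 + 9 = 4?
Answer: -84157/160545 ≈ -0.52420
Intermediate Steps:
I = -15 (I = -27 + 3*4 = -27 + 12 = -15)
x = -20 (x = -15 - 1*5 = -15 - 5 = -20)
Q(s) = -24*s (Q(s) = -8*s*3 = -24*s)
y = -250 (y = (-(-240)*(-2) - 20)/2 = (-10*48 - 20)/2 = (-480 - 20)/2 = (½)*(-500) = -250)
y/417 + 29/385 = -250/417 + 29/385 = -84157/160545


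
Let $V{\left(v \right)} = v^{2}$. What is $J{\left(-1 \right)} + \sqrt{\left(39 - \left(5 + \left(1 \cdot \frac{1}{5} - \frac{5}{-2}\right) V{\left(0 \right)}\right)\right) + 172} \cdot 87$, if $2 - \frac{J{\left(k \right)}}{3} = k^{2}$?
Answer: $3 + 87 \sqrt{206} \approx 1251.7$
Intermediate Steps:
$J{\left(k \right)} = 6 - 3 k^{2}$
$J{\left(-1 \right)} + \sqrt{\left(39 - \left(5 + \left(1 \cdot \frac{1}{5} - \frac{5}{-2}\right) V{\left(0 \right)}\right)\right) + 172} \cdot 87 = \left(6 - 3 \left(-1\right)^{2}\right) + \sqrt{\left(39 - \left(5 + \left(1 \cdot \frac{1}{5} - \frac{5}{-2}\right) 0^{2}\right)\right) + 172} \cdot 87 = \left(6 - 3\right) + \sqrt{\left(39 - \left(5 + \left(1 \cdot \frac{1}{5} - - \frac{5}{2}\right) 0\right)\right) + 172} \cdot 87 = \left(6 - 3\right) + \sqrt{\left(39 - \left(5 + \left(\frac{1}{5} + \frac{5}{2}\right) 0\right)\right) + 172} \cdot 87 = 3 + \sqrt{\left(39 - \left(5 + \frac{27}{10} \cdot 0\right)\right) + 172} \cdot 87 = 3 + \sqrt{\left(39 - \left(5 + 0\right)\right) + 172} \cdot 87 = 3 + \sqrt{\left(39 - 5\right) + 172} \cdot 87 = 3 + \sqrt{34 + 172} \cdot 87 = 3 + \sqrt{206} \cdot 87 = 3 + 87 \sqrt{206}$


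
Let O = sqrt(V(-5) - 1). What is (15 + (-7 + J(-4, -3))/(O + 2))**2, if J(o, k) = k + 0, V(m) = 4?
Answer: 325 - 100*sqrt(3) ≈ 151.79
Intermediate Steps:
O = sqrt(3) (O = sqrt(4 - 1) = sqrt(3) ≈ 1.7320)
J(o, k) = k
(15 + (-7 + J(-4, -3))/(O + 2))**2 = (15 + (-7 - 3)/(sqrt(3) + 2))**2 = (15 - 10/(2 + sqrt(3)))**2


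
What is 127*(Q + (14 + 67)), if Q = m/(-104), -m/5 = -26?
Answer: 40513/4 ≈ 10128.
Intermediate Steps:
m = 130 (m = -5*(-26) = 130)
Q = -5/4 (Q = 130/(-104) = 130*(-1/104) = -5/4 ≈ -1.2500)
127*(Q + (14 + 67)) = 127*(-5/4 + (14 + 67)) = 127*(-5/4 + 81) = 127*(319/4) = 40513/4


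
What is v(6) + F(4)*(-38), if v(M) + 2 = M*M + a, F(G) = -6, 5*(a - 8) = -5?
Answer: 269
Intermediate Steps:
a = 7 (a = 8 + (⅕)*(-5) = 8 - 1 = 7)
v(M) = 5 + M² (v(M) = -2 + (M*M + 7) = -2 + (M² + 7) = -2 + (7 + M²) = 5 + M²)
v(6) + F(4)*(-38) = (5 + 6²) - 6*(-38) = (5 + 36) + 228 = 41 + 228 = 269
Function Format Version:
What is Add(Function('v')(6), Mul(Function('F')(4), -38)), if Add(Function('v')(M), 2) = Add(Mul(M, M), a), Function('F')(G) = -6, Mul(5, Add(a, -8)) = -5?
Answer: 269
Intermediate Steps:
a = 7 (a = Add(8, Mul(Rational(1, 5), -5)) = Add(8, -1) = 7)
Function('v')(M) = Add(5, Pow(M, 2)) (Function('v')(M) = Add(-2, Add(Mul(M, M), 7)) = Add(-2, Add(Pow(M, 2), 7)) = Add(-2, Add(7, Pow(M, 2))) = Add(5, Pow(M, 2)))
Add(Function('v')(6), Mul(Function('F')(4), -38)) = Add(Add(5, Pow(6, 2)), Mul(-6, -38)) = Add(Add(5, 36), 228) = Add(41, 228) = 269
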